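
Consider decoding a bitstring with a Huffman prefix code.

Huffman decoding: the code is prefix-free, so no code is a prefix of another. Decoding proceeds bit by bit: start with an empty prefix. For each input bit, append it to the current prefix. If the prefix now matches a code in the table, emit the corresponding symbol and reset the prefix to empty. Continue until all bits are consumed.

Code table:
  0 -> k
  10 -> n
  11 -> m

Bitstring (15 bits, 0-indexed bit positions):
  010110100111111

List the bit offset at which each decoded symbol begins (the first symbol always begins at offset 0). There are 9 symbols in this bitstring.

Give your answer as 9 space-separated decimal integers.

Answer: 0 1 3 5 6 8 9 11 13

Derivation:
Bit 0: prefix='0' -> emit 'k', reset
Bit 1: prefix='1' (no match yet)
Bit 2: prefix='10' -> emit 'n', reset
Bit 3: prefix='1' (no match yet)
Bit 4: prefix='11' -> emit 'm', reset
Bit 5: prefix='0' -> emit 'k', reset
Bit 6: prefix='1' (no match yet)
Bit 7: prefix='10' -> emit 'n', reset
Bit 8: prefix='0' -> emit 'k', reset
Bit 9: prefix='1' (no match yet)
Bit 10: prefix='11' -> emit 'm', reset
Bit 11: prefix='1' (no match yet)
Bit 12: prefix='11' -> emit 'm', reset
Bit 13: prefix='1' (no match yet)
Bit 14: prefix='11' -> emit 'm', reset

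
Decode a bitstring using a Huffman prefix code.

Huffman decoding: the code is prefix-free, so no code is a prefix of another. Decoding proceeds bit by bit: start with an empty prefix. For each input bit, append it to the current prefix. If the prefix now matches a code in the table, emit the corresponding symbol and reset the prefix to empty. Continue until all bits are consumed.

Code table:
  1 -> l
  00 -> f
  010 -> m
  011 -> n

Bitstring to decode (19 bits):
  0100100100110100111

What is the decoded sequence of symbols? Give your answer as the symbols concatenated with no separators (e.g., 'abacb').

Answer: mmmnmnl

Derivation:
Bit 0: prefix='0' (no match yet)
Bit 1: prefix='01' (no match yet)
Bit 2: prefix='010' -> emit 'm', reset
Bit 3: prefix='0' (no match yet)
Bit 4: prefix='01' (no match yet)
Bit 5: prefix='010' -> emit 'm', reset
Bit 6: prefix='0' (no match yet)
Bit 7: prefix='01' (no match yet)
Bit 8: prefix='010' -> emit 'm', reset
Bit 9: prefix='0' (no match yet)
Bit 10: prefix='01' (no match yet)
Bit 11: prefix='011' -> emit 'n', reset
Bit 12: prefix='0' (no match yet)
Bit 13: prefix='01' (no match yet)
Bit 14: prefix='010' -> emit 'm', reset
Bit 15: prefix='0' (no match yet)
Bit 16: prefix='01' (no match yet)
Bit 17: prefix='011' -> emit 'n', reset
Bit 18: prefix='1' -> emit 'l', reset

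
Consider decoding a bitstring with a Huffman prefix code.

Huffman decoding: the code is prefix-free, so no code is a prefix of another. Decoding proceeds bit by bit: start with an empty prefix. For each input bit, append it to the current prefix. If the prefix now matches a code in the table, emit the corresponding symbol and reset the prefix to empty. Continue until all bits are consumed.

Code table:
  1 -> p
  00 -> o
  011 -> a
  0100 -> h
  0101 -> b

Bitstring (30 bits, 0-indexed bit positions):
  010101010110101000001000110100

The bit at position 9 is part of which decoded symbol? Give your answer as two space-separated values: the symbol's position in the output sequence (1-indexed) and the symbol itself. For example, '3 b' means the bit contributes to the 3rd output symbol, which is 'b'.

Answer: 3 a

Derivation:
Bit 0: prefix='0' (no match yet)
Bit 1: prefix='01' (no match yet)
Bit 2: prefix='010' (no match yet)
Bit 3: prefix='0101' -> emit 'b', reset
Bit 4: prefix='0' (no match yet)
Bit 5: prefix='01' (no match yet)
Bit 6: prefix='010' (no match yet)
Bit 7: prefix='0101' -> emit 'b', reset
Bit 8: prefix='0' (no match yet)
Bit 9: prefix='01' (no match yet)
Bit 10: prefix='011' -> emit 'a', reset
Bit 11: prefix='0' (no match yet)
Bit 12: prefix='01' (no match yet)
Bit 13: prefix='010' (no match yet)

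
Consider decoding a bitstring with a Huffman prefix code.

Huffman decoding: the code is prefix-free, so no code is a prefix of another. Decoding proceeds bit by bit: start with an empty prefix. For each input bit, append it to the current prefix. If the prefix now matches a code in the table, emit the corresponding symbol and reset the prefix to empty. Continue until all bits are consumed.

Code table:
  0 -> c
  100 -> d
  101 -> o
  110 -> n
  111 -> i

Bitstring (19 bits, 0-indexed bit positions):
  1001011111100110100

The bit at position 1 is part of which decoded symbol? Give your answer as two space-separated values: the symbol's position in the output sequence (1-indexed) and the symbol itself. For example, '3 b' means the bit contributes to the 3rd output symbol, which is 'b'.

Bit 0: prefix='1' (no match yet)
Bit 1: prefix='10' (no match yet)
Bit 2: prefix='100' -> emit 'd', reset
Bit 3: prefix='1' (no match yet)
Bit 4: prefix='10' (no match yet)
Bit 5: prefix='101' -> emit 'o', reset

Answer: 1 d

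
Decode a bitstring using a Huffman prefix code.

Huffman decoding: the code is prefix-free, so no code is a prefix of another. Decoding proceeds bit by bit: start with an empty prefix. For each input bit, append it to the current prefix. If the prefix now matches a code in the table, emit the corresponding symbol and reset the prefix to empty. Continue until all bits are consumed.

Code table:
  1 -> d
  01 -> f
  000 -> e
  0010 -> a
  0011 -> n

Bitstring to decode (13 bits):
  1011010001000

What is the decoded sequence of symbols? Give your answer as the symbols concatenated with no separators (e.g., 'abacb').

Answer: dfdfede

Derivation:
Bit 0: prefix='1' -> emit 'd', reset
Bit 1: prefix='0' (no match yet)
Bit 2: prefix='01' -> emit 'f', reset
Bit 3: prefix='1' -> emit 'd', reset
Bit 4: prefix='0' (no match yet)
Bit 5: prefix='01' -> emit 'f', reset
Bit 6: prefix='0' (no match yet)
Bit 7: prefix='00' (no match yet)
Bit 8: prefix='000' -> emit 'e', reset
Bit 9: prefix='1' -> emit 'd', reset
Bit 10: prefix='0' (no match yet)
Bit 11: prefix='00' (no match yet)
Bit 12: prefix='000' -> emit 'e', reset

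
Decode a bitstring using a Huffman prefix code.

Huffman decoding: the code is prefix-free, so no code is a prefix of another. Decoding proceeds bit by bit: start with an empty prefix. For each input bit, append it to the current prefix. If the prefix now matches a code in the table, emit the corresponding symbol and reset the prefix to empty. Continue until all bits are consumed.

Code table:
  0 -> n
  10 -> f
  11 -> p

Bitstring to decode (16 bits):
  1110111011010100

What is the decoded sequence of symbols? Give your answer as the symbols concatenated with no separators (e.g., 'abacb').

Bit 0: prefix='1' (no match yet)
Bit 1: prefix='11' -> emit 'p', reset
Bit 2: prefix='1' (no match yet)
Bit 3: prefix='10' -> emit 'f', reset
Bit 4: prefix='1' (no match yet)
Bit 5: prefix='11' -> emit 'p', reset
Bit 6: prefix='1' (no match yet)
Bit 7: prefix='10' -> emit 'f', reset
Bit 8: prefix='1' (no match yet)
Bit 9: prefix='11' -> emit 'p', reset
Bit 10: prefix='0' -> emit 'n', reset
Bit 11: prefix='1' (no match yet)
Bit 12: prefix='10' -> emit 'f', reset
Bit 13: prefix='1' (no match yet)
Bit 14: prefix='10' -> emit 'f', reset
Bit 15: prefix='0' -> emit 'n', reset

Answer: pfpfpnffn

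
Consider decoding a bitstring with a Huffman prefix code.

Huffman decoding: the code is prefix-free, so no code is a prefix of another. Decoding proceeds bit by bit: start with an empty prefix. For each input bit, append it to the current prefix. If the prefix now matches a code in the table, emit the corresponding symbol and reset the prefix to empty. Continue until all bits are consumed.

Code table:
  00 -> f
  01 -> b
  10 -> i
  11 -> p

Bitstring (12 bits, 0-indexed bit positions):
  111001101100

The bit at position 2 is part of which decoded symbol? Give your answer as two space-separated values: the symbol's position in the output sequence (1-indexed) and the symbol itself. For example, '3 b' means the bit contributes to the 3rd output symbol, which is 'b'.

Bit 0: prefix='1' (no match yet)
Bit 1: prefix='11' -> emit 'p', reset
Bit 2: prefix='1' (no match yet)
Bit 3: prefix='10' -> emit 'i', reset
Bit 4: prefix='0' (no match yet)
Bit 5: prefix='01' -> emit 'b', reset
Bit 6: prefix='1' (no match yet)

Answer: 2 i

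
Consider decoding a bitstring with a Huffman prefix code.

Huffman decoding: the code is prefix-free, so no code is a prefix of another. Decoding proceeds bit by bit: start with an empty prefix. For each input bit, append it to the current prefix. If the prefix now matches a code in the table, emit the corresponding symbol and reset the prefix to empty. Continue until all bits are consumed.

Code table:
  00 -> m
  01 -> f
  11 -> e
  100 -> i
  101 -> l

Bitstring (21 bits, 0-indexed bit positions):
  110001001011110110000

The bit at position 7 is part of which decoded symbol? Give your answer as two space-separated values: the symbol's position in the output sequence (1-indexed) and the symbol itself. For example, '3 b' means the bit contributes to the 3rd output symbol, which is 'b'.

Answer: 4 m

Derivation:
Bit 0: prefix='1' (no match yet)
Bit 1: prefix='11' -> emit 'e', reset
Bit 2: prefix='0' (no match yet)
Bit 3: prefix='00' -> emit 'm', reset
Bit 4: prefix='0' (no match yet)
Bit 5: prefix='01' -> emit 'f', reset
Bit 6: prefix='0' (no match yet)
Bit 7: prefix='00' -> emit 'm', reset
Bit 8: prefix='1' (no match yet)
Bit 9: prefix='10' (no match yet)
Bit 10: prefix='101' -> emit 'l', reset
Bit 11: prefix='1' (no match yet)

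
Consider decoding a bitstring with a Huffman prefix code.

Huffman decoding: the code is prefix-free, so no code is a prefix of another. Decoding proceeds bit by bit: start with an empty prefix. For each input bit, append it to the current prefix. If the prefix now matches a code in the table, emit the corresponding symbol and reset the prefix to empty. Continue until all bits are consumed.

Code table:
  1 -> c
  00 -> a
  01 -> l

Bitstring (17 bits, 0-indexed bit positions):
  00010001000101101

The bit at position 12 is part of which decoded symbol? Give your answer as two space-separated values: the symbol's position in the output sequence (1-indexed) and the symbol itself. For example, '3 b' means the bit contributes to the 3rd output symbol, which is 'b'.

Answer: 7 l

Derivation:
Bit 0: prefix='0' (no match yet)
Bit 1: prefix='00' -> emit 'a', reset
Bit 2: prefix='0' (no match yet)
Bit 3: prefix='01' -> emit 'l', reset
Bit 4: prefix='0' (no match yet)
Bit 5: prefix='00' -> emit 'a', reset
Bit 6: prefix='0' (no match yet)
Bit 7: prefix='01' -> emit 'l', reset
Bit 8: prefix='0' (no match yet)
Bit 9: prefix='00' -> emit 'a', reset
Bit 10: prefix='0' (no match yet)
Bit 11: prefix='01' -> emit 'l', reset
Bit 12: prefix='0' (no match yet)
Bit 13: prefix='01' -> emit 'l', reset
Bit 14: prefix='1' -> emit 'c', reset
Bit 15: prefix='0' (no match yet)
Bit 16: prefix='01' -> emit 'l', reset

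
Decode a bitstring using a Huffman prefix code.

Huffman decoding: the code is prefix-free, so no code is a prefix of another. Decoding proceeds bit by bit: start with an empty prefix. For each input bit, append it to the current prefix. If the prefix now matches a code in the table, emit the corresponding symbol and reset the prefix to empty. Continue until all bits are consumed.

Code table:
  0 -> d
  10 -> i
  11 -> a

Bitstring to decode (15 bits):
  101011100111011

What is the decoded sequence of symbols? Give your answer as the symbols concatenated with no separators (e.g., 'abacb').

Bit 0: prefix='1' (no match yet)
Bit 1: prefix='10' -> emit 'i', reset
Bit 2: prefix='1' (no match yet)
Bit 3: prefix='10' -> emit 'i', reset
Bit 4: prefix='1' (no match yet)
Bit 5: prefix='11' -> emit 'a', reset
Bit 6: prefix='1' (no match yet)
Bit 7: prefix='10' -> emit 'i', reset
Bit 8: prefix='0' -> emit 'd', reset
Bit 9: prefix='1' (no match yet)
Bit 10: prefix='11' -> emit 'a', reset
Bit 11: prefix='1' (no match yet)
Bit 12: prefix='10' -> emit 'i', reset
Bit 13: prefix='1' (no match yet)
Bit 14: prefix='11' -> emit 'a', reset

Answer: iiaidaia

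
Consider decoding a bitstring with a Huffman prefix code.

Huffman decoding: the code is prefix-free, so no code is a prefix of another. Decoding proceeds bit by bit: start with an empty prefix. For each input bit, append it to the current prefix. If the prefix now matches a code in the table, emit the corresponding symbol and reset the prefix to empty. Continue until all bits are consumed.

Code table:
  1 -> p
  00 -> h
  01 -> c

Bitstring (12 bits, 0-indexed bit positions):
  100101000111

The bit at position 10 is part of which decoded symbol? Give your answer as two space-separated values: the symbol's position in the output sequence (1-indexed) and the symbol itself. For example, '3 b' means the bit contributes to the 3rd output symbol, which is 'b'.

Bit 0: prefix='1' -> emit 'p', reset
Bit 1: prefix='0' (no match yet)
Bit 2: prefix='00' -> emit 'h', reset
Bit 3: prefix='1' -> emit 'p', reset
Bit 4: prefix='0' (no match yet)
Bit 5: prefix='01' -> emit 'c', reset
Bit 6: prefix='0' (no match yet)
Bit 7: prefix='00' -> emit 'h', reset
Bit 8: prefix='0' (no match yet)
Bit 9: prefix='01' -> emit 'c', reset
Bit 10: prefix='1' -> emit 'p', reset
Bit 11: prefix='1' -> emit 'p', reset

Answer: 7 p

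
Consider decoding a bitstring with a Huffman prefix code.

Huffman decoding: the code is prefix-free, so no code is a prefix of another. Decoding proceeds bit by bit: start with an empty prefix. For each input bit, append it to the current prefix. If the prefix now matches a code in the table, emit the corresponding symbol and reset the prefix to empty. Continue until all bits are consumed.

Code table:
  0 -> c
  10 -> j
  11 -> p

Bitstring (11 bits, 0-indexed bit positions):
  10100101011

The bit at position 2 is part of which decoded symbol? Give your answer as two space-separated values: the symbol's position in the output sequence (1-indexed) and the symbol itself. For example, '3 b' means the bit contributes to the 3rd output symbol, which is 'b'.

Answer: 2 j

Derivation:
Bit 0: prefix='1' (no match yet)
Bit 1: prefix='10' -> emit 'j', reset
Bit 2: prefix='1' (no match yet)
Bit 3: prefix='10' -> emit 'j', reset
Bit 4: prefix='0' -> emit 'c', reset
Bit 5: prefix='1' (no match yet)
Bit 6: prefix='10' -> emit 'j', reset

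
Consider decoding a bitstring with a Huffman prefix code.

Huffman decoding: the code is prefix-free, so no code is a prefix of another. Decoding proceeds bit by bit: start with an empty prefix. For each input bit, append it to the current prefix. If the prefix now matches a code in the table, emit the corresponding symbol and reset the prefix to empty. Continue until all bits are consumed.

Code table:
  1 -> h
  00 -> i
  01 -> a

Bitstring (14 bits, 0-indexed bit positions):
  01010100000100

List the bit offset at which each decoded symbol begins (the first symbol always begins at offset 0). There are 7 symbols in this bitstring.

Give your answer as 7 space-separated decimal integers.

Answer: 0 2 4 6 8 10 12

Derivation:
Bit 0: prefix='0' (no match yet)
Bit 1: prefix='01' -> emit 'a', reset
Bit 2: prefix='0' (no match yet)
Bit 3: prefix='01' -> emit 'a', reset
Bit 4: prefix='0' (no match yet)
Bit 5: prefix='01' -> emit 'a', reset
Bit 6: prefix='0' (no match yet)
Bit 7: prefix='00' -> emit 'i', reset
Bit 8: prefix='0' (no match yet)
Bit 9: prefix='00' -> emit 'i', reset
Bit 10: prefix='0' (no match yet)
Bit 11: prefix='01' -> emit 'a', reset
Bit 12: prefix='0' (no match yet)
Bit 13: prefix='00' -> emit 'i', reset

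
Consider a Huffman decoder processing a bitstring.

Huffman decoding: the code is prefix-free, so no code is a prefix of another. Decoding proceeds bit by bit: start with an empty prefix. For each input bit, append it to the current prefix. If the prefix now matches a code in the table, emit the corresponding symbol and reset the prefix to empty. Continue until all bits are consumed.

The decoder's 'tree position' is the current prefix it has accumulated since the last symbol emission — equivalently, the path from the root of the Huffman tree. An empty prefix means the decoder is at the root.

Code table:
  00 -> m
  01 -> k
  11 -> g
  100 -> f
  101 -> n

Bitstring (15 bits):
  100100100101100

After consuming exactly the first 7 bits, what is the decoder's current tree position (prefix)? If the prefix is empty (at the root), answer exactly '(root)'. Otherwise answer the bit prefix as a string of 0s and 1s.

Answer: 1

Derivation:
Bit 0: prefix='1' (no match yet)
Bit 1: prefix='10' (no match yet)
Bit 2: prefix='100' -> emit 'f', reset
Bit 3: prefix='1' (no match yet)
Bit 4: prefix='10' (no match yet)
Bit 5: prefix='100' -> emit 'f', reset
Bit 6: prefix='1' (no match yet)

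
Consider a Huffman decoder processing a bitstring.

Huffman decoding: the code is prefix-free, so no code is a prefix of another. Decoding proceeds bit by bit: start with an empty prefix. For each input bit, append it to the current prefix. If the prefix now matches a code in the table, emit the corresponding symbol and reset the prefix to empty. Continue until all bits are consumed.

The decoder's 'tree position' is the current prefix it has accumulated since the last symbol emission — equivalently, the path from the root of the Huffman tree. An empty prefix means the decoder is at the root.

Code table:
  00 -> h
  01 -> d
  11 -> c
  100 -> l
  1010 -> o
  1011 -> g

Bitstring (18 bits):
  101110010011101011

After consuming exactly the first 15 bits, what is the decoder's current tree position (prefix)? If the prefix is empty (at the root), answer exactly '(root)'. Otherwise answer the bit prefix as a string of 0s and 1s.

Answer: 101

Derivation:
Bit 0: prefix='1' (no match yet)
Bit 1: prefix='10' (no match yet)
Bit 2: prefix='101' (no match yet)
Bit 3: prefix='1011' -> emit 'g', reset
Bit 4: prefix='1' (no match yet)
Bit 5: prefix='10' (no match yet)
Bit 6: prefix='100' -> emit 'l', reset
Bit 7: prefix='1' (no match yet)
Bit 8: prefix='10' (no match yet)
Bit 9: prefix='100' -> emit 'l', reset
Bit 10: prefix='1' (no match yet)
Bit 11: prefix='11' -> emit 'c', reset
Bit 12: prefix='1' (no match yet)
Bit 13: prefix='10' (no match yet)
Bit 14: prefix='101' (no match yet)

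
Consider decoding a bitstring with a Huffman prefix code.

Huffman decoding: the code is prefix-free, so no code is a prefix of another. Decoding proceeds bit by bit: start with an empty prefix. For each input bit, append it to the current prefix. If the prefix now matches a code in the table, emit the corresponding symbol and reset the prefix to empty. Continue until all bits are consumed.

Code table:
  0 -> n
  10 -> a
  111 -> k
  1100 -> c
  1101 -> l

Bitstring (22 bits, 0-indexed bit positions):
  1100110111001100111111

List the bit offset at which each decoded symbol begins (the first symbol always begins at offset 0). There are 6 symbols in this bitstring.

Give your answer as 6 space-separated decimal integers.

Bit 0: prefix='1' (no match yet)
Bit 1: prefix='11' (no match yet)
Bit 2: prefix='110' (no match yet)
Bit 3: prefix='1100' -> emit 'c', reset
Bit 4: prefix='1' (no match yet)
Bit 5: prefix='11' (no match yet)
Bit 6: prefix='110' (no match yet)
Bit 7: prefix='1101' -> emit 'l', reset
Bit 8: prefix='1' (no match yet)
Bit 9: prefix='11' (no match yet)
Bit 10: prefix='110' (no match yet)
Bit 11: prefix='1100' -> emit 'c', reset
Bit 12: prefix='1' (no match yet)
Bit 13: prefix='11' (no match yet)
Bit 14: prefix='110' (no match yet)
Bit 15: prefix='1100' -> emit 'c', reset
Bit 16: prefix='1' (no match yet)
Bit 17: prefix='11' (no match yet)
Bit 18: prefix='111' -> emit 'k', reset
Bit 19: prefix='1' (no match yet)
Bit 20: prefix='11' (no match yet)
Bit 21: prefix='111' -> emit 'k', reset

Answer: 0 4 8 12 16 19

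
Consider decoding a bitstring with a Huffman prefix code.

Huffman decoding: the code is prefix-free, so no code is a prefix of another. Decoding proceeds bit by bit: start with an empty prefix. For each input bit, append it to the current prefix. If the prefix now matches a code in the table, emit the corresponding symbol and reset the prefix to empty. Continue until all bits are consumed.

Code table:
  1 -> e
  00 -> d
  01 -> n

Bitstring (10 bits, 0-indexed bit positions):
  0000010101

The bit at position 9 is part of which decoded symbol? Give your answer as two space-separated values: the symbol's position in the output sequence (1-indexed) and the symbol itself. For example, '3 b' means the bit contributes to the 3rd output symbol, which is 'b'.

Bit 0: prefix='0' (no match yet)
Bit 1: prefix='00' -> emit 'd', reset
Bit 2: prefix='0' (no match yet)
Bit 3: prefix='00' -> emit 'd', reset
Bit 4: prefix='0' (no match yet)
Bit 5: prefix='01' -> emit 'n', reset
Bit 6: prefix='0' (no match yet)
Bit 7: prefix='01' -> emit 'n', reset
Bit 8: prefix='0' (no match yet)
Bit 9: prefix='01' -> emit 'n', reset

Answer: 5 n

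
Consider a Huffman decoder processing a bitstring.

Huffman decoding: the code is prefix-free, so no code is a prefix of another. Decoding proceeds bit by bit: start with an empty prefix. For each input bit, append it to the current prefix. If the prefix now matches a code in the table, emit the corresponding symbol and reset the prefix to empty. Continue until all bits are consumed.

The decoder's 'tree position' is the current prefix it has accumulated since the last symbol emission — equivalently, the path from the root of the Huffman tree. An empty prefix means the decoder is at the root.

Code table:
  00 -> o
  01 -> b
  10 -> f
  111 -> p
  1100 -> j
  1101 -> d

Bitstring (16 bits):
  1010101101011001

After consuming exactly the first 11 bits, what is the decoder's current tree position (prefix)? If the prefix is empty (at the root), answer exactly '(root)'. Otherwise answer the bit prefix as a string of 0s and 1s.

Answer: 0

Derivation:
Bit 0: prefix='1' (no match yet)
Bit 1: prefix='10' -> emit 'f', reset
Bit 2: prefix='1' (no match yet)
Bit 3: prefix='10' -> emit 'f', reset
Bit 4: prefix='1' (no match yet)
Bit 5: prefix='10' -> emit 'f', reset
Bit 6: prefix='1' (no match yet)
Bit 7: prefix='11' (no match yet)
Bit 8: prefix='110' (no match yet)
Bit 9: prefix='1101' -> emit 'd', reset
Bit 10: prefix='0' (no match yet)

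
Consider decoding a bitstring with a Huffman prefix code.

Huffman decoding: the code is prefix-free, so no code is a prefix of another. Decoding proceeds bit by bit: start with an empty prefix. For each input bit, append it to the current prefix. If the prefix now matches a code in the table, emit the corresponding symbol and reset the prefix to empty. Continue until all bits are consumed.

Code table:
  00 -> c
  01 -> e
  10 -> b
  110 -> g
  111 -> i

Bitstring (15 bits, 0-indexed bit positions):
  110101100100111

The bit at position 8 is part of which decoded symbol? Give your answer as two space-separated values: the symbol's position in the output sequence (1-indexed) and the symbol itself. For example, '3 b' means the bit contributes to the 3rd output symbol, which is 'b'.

Bit 0: prefix='1' (no match yet)
Bit 1: prefix='11' (no match yet)
Bit 2: prefix='110' -> emit 'g', reset
Bit 3: prefix='1' (no match yet)
Bit 4: prefix='10' -> emit 'b', reset
Bit 5: prefix='1' (no match yet)
Bit 6: prefix='11' (no match yet)
Bit 7: prefix='110' -> emit 'g', reset
Bit 8: prefix='0' (no match yet)
Bit 9: prefix='01' -> emit 'e', reset
Bit 10: prefix='0' (no match yet)
Bit 11: prefix='00' -> emit 'c', reset
Bit 12: prefix='1' (no match yet)

Answer: 4 e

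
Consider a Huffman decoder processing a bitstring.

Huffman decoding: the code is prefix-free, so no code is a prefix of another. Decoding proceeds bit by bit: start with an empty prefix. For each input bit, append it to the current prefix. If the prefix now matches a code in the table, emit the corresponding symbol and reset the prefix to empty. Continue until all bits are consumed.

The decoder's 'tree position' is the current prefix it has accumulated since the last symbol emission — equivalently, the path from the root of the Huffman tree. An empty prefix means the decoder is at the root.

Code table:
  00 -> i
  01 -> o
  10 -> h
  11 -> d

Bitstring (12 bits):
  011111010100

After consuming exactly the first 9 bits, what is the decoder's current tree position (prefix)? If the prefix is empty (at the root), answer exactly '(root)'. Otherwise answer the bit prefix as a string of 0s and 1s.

Bit 0: prefix='0' (no match yet)
Bit 1: prefix='01' -> emit 'o', reset
Bit 2: prefix='1' (no match yet)
Bit 3: prefix='11' -> emit 'd', reset
Bit 4: prefix='1' (no match yet)
Bit 5: prefix='11' -> emit 'd', reset
Bit 6: prefix='0' (no match yet)
Bit 7: prefix='01' -> emit 'o', reset
Bit 8: prefix='0' (no match yet)

Answer: 0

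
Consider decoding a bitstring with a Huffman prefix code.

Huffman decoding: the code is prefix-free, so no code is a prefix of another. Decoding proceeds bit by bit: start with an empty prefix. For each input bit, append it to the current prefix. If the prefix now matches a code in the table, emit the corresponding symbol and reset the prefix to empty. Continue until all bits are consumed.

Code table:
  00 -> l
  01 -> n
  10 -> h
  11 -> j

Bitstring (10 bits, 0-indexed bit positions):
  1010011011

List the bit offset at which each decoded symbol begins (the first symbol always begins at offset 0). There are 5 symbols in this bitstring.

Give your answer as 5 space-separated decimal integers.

Answer: 0 2 4 6 8

Derivation:
Bit 0: prefix='1' (no match yet)
Bit 1: prefix='10' -> emit 'h', reset
Bit 2: prefix='1' (no match yet)
Bit 3: prefix='10' -> emit 'h', reset
Bit 4: prefix='0' (no match yet)
Bit 5: prefix='01' -> emit 'n', reset
Bit 6: prefix='1' (no match yet)
Bit 7: prefix='10' -> emit 'h', reset
Bit 8: prefix='1' (no match yet)
Bit 9: prefix='11' -> emit 'j', reset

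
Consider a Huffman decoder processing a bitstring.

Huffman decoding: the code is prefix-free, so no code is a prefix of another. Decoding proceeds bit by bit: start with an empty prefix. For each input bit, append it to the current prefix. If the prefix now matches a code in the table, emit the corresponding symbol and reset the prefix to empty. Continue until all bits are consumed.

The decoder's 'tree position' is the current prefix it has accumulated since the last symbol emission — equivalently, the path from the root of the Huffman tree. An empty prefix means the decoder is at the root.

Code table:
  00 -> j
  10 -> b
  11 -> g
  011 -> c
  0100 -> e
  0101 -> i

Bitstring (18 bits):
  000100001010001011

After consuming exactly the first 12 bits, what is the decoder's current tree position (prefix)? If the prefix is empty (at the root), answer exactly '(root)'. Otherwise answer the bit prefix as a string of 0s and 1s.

Answer: (root)

Derivation:
Bit 0: prefix='0' (no match yet)
Bit 1: prefix='00' -> emit 'j', reset
Bit 2: prefix='0' (no match yet)
Bit 3: prefix='01' (no match yet)
Bit 4: prefix='010' (no match yet)
Bit 5: prefix='0100' -> emit 'e', reset
Bit 6: prefix='0' (no match yet)
Bit 7: prefix='00' -> emit 'j', reset
Bit 8: prefix='1' (no match yet)
Bit 9: prefix='10' -> emit 'b', reset
Bit 10: prefix='1' (no match yet)
Bit 11: prefix='10' -> emit 'b', reset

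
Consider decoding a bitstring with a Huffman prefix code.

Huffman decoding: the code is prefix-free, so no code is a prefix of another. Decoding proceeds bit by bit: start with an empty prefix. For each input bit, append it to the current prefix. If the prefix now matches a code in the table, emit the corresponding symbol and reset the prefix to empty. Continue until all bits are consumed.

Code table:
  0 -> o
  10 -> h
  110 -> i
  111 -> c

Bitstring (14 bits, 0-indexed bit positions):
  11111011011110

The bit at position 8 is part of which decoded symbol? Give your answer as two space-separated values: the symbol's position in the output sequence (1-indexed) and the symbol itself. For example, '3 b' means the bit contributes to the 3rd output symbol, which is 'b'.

Answer: 3 i

Derivation:
Bit 0: prefix='1' (no match yet)
Bit 1: prefix='11' (no match yet)
Bit 2: prefix='111' -> emit 'c', reset
Bit 3: prefix='1' (no match yet)
Bit 4: prefix='11' (no match yet)
Bit 5: prefix='110' -> emit 'i', reset
Bit 6: prefix='1' (no match yet)
Bit 7: prefix='11' (no match yet)
Bit 8: prefix='110' -> emit 'i', reset
Bit 9: prefix='1' (no match yet)
Bit 10: prefix='11' (no match yet)
Bit 11: prefix='111' -> emit 'c', reset
Bit 12: prefix='1' (no match yet)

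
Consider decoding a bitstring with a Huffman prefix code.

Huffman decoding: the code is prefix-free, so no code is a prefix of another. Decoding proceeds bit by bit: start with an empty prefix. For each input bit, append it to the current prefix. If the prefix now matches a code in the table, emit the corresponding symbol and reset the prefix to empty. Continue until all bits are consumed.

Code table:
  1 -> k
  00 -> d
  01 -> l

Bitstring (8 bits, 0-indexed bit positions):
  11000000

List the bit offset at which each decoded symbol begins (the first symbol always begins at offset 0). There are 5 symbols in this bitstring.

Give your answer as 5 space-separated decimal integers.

Bit 0: prefix='1' -> emit 'k', reset
Bit 1: prefix='1' -> emit 'k', reset
Bit 2: prefix='0' (no match yet)
Bit 3: prefix='00' -> emit 'd', reset
Bit 4: prefix='0' (no match yet)
Bit 5: prefix='00' -> emit 'd', reset
Bit 6: prefix='0' (no match yet)
Bit 7: prefix='00' -> emit 'd', reset

Answer: 0 1 2 4 6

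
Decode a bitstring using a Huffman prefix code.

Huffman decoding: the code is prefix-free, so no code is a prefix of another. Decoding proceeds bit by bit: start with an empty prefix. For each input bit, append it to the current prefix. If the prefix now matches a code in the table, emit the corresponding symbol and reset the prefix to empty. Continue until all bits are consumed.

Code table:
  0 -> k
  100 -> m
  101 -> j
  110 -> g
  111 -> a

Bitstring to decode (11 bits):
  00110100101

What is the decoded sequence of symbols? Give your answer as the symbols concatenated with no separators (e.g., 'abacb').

Bit 0: prefix='0' -> emit 'k', reset
Bit 1: prefix='0' -> emit 'k', reset
Bit 2: prefix='1' (no match yet)
Bit 3: prefix='11' (no match yet)
Bit 4: prefix='110' -> emit 'g', reset
Bit 5: prefix='1' (no match yet)
Bit 6: prefix='10' (no match yet)
Bit 7: prefix='100' -> emit 'm', reset
Bit 8: prefix='1' (no match yet)
Bit 9: prefix='10' (no match yet)
Bit 10: prefix='101' -> emit 'j', reset

Answer: kkgmj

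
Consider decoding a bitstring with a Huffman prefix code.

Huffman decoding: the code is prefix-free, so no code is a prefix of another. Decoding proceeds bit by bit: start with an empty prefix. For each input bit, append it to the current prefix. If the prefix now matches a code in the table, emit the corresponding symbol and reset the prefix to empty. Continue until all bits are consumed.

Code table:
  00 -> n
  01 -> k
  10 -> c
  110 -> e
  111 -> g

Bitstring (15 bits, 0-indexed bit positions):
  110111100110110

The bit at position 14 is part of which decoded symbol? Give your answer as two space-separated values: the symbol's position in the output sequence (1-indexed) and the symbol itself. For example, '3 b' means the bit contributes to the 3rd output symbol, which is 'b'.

Bit 0: prefix='1' (no match yet)
Bit 1: prefix='11' (no match yet)
Bit 2: prefix='110' -> emit 'e', reset
Bit 3: prefix='1' (no match yet)
Bit 4: prefix='11' (no match yet)
Bit 5: prefix='111' -> emit 'g', reset
Bit 6: prefix='1' (no match yet)
Bit 7: prefix='10' -> emit 'c', reset
Bit 8: prefix='0' (no match yet)
Bit 9: prefix='01' -> emit 'k', reset
Bit 10: prefix='1' (no match yet)
Bit 11: prefix='10' -> emit 'c', reset
Bit 12: prefix='1' (no match yet)
Bit 13: prefix='11' (no match yet)
Bit 14: prefix='110' -> emit 'e', reset

Answer: 6 e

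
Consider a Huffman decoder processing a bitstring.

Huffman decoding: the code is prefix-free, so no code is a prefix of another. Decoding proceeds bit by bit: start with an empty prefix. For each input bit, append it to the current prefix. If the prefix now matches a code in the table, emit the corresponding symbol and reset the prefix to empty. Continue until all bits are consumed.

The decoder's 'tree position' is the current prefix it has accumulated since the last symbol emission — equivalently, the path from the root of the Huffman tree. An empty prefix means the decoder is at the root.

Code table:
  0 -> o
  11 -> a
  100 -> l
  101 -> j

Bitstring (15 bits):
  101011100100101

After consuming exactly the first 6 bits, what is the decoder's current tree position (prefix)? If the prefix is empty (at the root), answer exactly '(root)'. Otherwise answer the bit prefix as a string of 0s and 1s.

Answer: (root)

Derivation:
Bit 0: prefix='1' (no match yet)
Bit 1: prefix='10' (no match yet)
Bit 2: prefix='101' -> emit 'j', reset
Bit 3: prefix='0' -> emit 'o', reset
Bit 4: prefix='1' (no match yet)
Bit 5: prefix='11' -> emit 'a', reset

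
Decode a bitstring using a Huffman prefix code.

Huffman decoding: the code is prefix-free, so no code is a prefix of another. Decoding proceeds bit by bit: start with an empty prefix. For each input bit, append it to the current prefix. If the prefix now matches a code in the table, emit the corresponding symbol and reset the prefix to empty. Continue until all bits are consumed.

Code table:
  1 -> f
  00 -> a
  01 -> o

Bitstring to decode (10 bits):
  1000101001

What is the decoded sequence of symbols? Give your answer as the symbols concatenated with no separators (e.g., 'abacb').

Answer: faooaf

Derivation:
Bit 0: prefix='1' -> emit 'f', reset
Bit 1: prefix='0' (no match yet)
Bit 2: prefix='00' -> emit 'a', reset
Bit 3: prefix='0' (no match yet)
Bit 4: prefix='01' -> emit 'o', reset
Bit 5: prefix='0' (no match yet)
Bit 6: prefix='01' -> emit 'o', reset
Bit 7: prefix='0' (no match yet)
Bit 8: prefix='00' -> emit 'a', reset
Bit 9: prefix='1' -> emit 'f', reset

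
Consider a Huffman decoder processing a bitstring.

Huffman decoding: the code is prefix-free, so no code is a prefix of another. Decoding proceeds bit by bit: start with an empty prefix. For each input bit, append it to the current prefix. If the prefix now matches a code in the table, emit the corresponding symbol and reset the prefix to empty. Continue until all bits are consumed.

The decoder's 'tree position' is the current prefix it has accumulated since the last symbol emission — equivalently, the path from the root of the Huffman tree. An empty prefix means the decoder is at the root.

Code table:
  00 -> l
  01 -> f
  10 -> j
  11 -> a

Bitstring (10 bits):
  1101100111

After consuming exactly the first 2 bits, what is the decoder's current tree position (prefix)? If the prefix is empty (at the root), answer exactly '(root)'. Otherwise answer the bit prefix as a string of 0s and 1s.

Answer: (root)

Derivation:
Bit 0: prefix='1' (no match yet)
Bit 1: prefix='11' -> emit 'a', reset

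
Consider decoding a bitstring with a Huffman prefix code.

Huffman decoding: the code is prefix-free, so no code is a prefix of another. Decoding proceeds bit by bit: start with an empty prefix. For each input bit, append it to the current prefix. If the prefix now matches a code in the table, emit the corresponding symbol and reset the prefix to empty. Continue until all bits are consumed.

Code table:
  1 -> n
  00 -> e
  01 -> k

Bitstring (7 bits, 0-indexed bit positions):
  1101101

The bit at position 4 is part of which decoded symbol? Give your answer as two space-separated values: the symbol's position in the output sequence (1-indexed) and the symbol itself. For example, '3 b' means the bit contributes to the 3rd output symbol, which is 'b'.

Bit 0: prefix='1' -> emit 'n', reset
Bit 1: prefix='1' -> emit 'n', reset
Bit 2: prefix='0' (no match yet)
Bit 3: prefix='01' -> emit 'k', reset
Bit 4: prefix='1' -> emit 'n', reset
Bit 5: prefix='0' (no match yet)
Bit 6: prefix='01' -> emit 'k', reset

Answer: 4 n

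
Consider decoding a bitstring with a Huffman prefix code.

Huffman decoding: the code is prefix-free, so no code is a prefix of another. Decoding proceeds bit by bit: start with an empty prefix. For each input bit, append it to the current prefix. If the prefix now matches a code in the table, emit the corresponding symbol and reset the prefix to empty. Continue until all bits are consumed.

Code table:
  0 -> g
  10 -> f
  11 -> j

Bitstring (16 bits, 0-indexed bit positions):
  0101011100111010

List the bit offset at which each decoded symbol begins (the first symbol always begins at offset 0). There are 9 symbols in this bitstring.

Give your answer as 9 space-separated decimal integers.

Answer: 0 1 3 5 7 9 10 12 14

Derivation:
Bit 0: prefix='0' -> emit 'g', reset
Bit 1: prefix='1' (no match yet)
Bit 2: prefix='10' -> emit 'f', reset
Bit 3: prefix='1' (no match yet)
Bit 4: prefix='10' -> emit 'f', reset
Bit 5: prefix='1' (no match yet)
Bit 6: prefix='11' -> emit 'j', reset
Bit 7: prefix='1' (no match yet)
Bit 8: prefix='10' -> emit 'f', reset
Bit 9: prefix='0' -> emit 'g', reset
Bit 10: prefix='1' (no match yet)
Bit 11: prefix='11' -> emit 'j', reset
Bit 12: prefix='1' (no match yet)
Bit 13: prefix='10' -> emit 'f', reset
Bit 14: prefix='1' (no match yet)
Bit 15: prefix='10' -> emit 'f', reset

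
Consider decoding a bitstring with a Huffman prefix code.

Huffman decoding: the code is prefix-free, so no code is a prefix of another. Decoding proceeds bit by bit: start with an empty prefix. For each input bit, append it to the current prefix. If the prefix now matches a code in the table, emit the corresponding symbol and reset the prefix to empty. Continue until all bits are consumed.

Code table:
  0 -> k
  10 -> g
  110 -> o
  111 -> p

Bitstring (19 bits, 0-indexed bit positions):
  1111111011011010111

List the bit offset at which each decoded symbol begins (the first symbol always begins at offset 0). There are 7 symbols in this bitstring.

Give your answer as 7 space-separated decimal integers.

Bit 0: prefix='1' (no match yet)
Bit 1: prefix='11' (no match yet)
Bit 2: prefix='111' -> emit 'p', reset
Bit 3: prefix='1' (no match yet)
Bit 4: prefix='11' (no match yet)
Bit 5: prefix='111' -> emit 'p', reset
Bit 6: prefix='1' (no match yet)
Bit 7: prefix='10' -> emit 'g', reset
Bit 8: prefix='1' (no match yet)
Bit 9: prefix='11' (no match yet)
Bit 10: prefix='110' -> emit 'o', reset
Bit 11: prefix='1' (no match yet)
Bit 12: prefix='11' (no match yet)
Bit 13: prefix='110' -> emit 'o', reset
Bit 14: prefix='1' (no match yet)
Bit 15: prefix='10' -> emit 'g', reset
Bit 16: prefix='1' (no match yet)
Bit 17: prefix='11' (no match yet)
Bit 18: prefix='111' -> emit 'p', reset

Answer: 0 3 6 8 11 14 16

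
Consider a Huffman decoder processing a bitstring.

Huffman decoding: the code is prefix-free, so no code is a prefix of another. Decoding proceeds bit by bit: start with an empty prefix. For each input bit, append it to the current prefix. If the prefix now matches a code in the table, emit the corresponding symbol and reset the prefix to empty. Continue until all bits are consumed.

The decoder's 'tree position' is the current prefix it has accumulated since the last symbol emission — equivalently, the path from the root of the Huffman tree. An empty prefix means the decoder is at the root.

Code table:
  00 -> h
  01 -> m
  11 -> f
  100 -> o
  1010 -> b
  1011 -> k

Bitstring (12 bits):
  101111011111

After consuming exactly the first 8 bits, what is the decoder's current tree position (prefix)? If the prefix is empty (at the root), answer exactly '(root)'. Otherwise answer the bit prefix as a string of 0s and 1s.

Bit 0: prefix='1' (no match yet)
Bit 1: prefix='10' (no match yet)
Bit 2: prefix='101' (no match yet)
Bit 3: prefix='1011' -> emit 'k', reset
Bit 4: prefix='1' (no match yet)
Bit 5: prefix='11' -> emit 'f', reset
Bit 6: prefix='0' (no match yet)
Bit 7: prefix='01' -> emit 'm', reset

Answer: (root)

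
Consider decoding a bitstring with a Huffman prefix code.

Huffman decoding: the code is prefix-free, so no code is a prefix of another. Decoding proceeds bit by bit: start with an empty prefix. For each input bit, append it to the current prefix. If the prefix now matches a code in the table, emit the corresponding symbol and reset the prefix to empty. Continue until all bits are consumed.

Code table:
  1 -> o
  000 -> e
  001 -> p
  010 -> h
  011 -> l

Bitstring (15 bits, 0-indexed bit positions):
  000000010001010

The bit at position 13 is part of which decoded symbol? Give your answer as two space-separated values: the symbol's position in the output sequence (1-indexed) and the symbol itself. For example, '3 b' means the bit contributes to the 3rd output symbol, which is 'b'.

Bit 0: prefix='0' (no match yet)
Bit 1: prefix='00' (no match yet)
Bit 2: prefix='000' -> emit 'e', reset
Bit 3: prefix='0' (no match yet)
Bit 4: prefix='00' (no match yet)
Bit 5: prefix='000' -> emit 'e', reset
Bit 6: prefix='0' (no match yet)
Bit 7: prefix='01' (no match yet)
Bit 8: prefix='010' -> emit 'h', reset
Bit 9: prefix='0' (no match yet)
Bit 10: prefix='00' (no match yet)
Bit 11: prefix='001' -> emit 'p', reset
Bit 12: prefix='0' (no match yet)
Bit 13: prefix='01' (no match yet)
Bit 14: prefix='010' -> emit 'h', reset

Answer: 5 h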